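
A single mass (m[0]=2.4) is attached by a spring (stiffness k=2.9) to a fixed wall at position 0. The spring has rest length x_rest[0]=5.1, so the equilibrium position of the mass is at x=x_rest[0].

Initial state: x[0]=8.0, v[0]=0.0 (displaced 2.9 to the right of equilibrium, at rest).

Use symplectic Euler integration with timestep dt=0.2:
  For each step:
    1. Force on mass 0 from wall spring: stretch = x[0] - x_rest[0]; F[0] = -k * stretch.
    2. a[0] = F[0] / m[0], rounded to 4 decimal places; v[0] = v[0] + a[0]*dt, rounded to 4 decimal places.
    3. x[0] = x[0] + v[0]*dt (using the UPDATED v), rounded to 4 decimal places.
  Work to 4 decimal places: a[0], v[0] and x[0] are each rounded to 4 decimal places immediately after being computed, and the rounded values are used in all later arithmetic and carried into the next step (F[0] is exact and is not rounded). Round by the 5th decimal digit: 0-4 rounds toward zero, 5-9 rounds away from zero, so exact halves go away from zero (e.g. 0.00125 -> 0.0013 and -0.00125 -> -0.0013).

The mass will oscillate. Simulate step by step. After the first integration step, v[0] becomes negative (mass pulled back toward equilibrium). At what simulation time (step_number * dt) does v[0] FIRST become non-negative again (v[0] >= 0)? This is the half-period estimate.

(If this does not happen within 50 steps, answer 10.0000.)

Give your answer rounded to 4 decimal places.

Answer: 3.0000

Derivation:
Step 0: x=[8.0000] v=[0.0000]
Step 1: x=[7.8598] v=[-0.7008]
Step 2: x=[7.5862] v=[-1.3678]
Step 3: x=[7.1925] v=[-1.9686]
Step 4: x=[6.6976] v=[-2.4743]
Step 5: x=[6.1255] v=[-2.8604]
Step 6: x=[5.5039] v=[-3.1082]
Step 7: x=[4.8627] v=[-3.2058]
Step 8: x=[4.2330] v=[-3.1485]
Step 9: x=[3.6452] v=[-2.9390]
Step 10: x=[3.1277] v=[-2.5874]
Step 11: x=[2.7055] v=[-2.1108]
Step 12: x=[2.3991] v=[-1.5321]
Step 13: x=[2.2232] v=[-0.8794]
Step 14: x=[2.1864] v=[-0.1842]
Step 15: x=[2.2904] v=[0.5199]
First v>=0 after going negative at step 15, time=3.0000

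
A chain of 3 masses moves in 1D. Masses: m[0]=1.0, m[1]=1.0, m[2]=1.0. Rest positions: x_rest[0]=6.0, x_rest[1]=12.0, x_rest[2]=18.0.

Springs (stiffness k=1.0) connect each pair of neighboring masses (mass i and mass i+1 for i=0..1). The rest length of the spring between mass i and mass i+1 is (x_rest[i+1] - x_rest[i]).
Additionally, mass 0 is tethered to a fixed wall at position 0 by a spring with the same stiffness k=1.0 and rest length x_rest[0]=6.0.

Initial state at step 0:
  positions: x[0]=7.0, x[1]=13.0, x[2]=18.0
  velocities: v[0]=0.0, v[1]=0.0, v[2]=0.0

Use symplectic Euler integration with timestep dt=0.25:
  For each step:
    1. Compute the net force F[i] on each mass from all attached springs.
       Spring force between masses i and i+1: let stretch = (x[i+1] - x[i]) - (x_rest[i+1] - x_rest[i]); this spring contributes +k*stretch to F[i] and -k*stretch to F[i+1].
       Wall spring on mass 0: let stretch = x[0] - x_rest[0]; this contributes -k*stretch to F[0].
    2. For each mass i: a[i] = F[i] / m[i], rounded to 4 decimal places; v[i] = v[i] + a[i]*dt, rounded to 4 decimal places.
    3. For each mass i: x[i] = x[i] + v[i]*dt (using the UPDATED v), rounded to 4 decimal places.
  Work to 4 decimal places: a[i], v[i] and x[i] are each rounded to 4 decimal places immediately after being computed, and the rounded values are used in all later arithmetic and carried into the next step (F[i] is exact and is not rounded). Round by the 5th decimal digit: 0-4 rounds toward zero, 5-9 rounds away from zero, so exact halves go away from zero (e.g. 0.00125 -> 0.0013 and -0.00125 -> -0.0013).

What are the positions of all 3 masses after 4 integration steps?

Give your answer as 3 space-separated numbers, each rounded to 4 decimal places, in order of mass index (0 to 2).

Step 0: x=[7.0000 13.0000 18.0000] v=[0.0000 0.0000 0.0000]
Step 1: x=[6.9375 12.9375 18.0625] v=[-0.2500 -0.2500 0.2500]
Step 2: x=[6.8164 12.8203 18.1797] v=[-0.4844 -0.4688 0.4688]
Step 3: x=[6.6445 12.6628 18.3370] v=[-0.6875 -0.6299 0.6290]
Step 4: x=[6.4335 12.4838 18.5146] v=[-0.8441 -0.7159 0.7105]

Answer: 6.4335 12.4838 18.5146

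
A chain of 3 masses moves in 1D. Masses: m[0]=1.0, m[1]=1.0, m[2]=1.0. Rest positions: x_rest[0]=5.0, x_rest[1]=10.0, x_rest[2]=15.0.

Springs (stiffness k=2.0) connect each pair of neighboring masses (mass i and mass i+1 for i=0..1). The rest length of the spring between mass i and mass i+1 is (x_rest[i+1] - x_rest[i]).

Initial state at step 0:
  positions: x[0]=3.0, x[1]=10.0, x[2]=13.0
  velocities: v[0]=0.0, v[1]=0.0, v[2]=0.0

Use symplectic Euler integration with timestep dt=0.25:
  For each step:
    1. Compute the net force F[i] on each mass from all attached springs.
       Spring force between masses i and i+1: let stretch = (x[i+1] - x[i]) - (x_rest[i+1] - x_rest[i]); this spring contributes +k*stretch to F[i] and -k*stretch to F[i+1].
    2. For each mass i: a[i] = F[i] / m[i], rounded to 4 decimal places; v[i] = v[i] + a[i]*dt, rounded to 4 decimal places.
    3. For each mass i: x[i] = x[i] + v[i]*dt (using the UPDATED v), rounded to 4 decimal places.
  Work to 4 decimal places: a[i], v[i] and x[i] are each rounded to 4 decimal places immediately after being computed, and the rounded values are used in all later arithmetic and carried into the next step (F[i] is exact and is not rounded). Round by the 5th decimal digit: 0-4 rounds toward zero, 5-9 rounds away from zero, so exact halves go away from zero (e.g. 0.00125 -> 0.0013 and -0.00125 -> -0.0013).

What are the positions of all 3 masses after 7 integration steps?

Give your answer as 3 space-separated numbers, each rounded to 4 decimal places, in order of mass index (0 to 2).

Step 0: x=[3.0000 10.0000 13.0000] v=[0.0000 0.0000 0.0000]
Step 1: x=[3.2500 9.5000 13.2500] v=[1.0000 -2.0000 1.0000]
Step 2: x=[3.6563 8.6875 13.6563] v=[1.6250 -3.2500 1.6250]
Step 3: x=[4.0665 7.8672 14.0665] v=[1.6406 -3.2812 1.6406]
Step 4: x=[4.3268 7.3467 14.3268] v=[1.0410 -2.0819 1.0410]
Step 5: x=[4.3396 7.3213 14.3396] v=[0.0510 -0.1018 0.0510]
Step 6: x=[4.1001 7.8004 14.1001] v=[-0.9582 1.9165 -0.9582]
Step 7: x=[3.6981 8.6045 13.6981] v=[-1.6081 3.2162 -1.6081]

Answer: 3.6981 8.6045 13.6981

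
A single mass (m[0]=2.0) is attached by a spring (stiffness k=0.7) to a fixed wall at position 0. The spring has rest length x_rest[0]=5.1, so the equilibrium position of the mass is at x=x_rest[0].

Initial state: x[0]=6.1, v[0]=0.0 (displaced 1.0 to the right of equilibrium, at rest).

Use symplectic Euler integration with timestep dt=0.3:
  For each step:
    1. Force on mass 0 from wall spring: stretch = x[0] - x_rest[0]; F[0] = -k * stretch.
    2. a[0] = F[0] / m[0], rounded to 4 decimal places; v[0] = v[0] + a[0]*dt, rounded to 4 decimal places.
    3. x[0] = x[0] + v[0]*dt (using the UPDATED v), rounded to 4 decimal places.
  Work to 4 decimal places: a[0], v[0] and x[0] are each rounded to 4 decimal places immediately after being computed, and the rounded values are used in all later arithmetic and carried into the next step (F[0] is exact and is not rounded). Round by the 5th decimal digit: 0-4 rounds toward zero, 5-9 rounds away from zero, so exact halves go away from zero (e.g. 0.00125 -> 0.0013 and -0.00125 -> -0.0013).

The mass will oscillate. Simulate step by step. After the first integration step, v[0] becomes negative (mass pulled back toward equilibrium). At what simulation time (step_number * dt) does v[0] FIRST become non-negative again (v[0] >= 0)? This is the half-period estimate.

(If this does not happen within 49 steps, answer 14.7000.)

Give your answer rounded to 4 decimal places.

Answer: 5.4000

Derivation:
Step 0: x=[6.1000] v=[0.0000]
Step 1: x=[6.0685] v=[-0.1050]
Step 2: x=[6.0065] v=[-0.2067]
Step 3: x=[5.9159] v=[-0.3019]
Step 4: x=[5.7996] v=[-0.3876]
Step 5: x=[5.6613] v=[-0.4611]
Step 6: x=[5.5053] v=[-0.5201]
Step 7: x=[5.3365] v=[-0.5627]
Step 8: x=[5.1603] v=[-0.5875]
Step 9: x=[4.9822] v=[-0.5938]
Step 10: x=[4.8078] v=[-0.5814]
Step 11: x=[4.6426] v=[-0.5507]
Step 12: x=[4.4918] v=[-0.5027]
Step 13: x=[4.3602] v=[-0.4388]
Step 14: x=[4.2519] v=[-0.3611]
Step 15: x=[4.1703] v=[-0.2721]
Step 16: x=[4.1180] v=[-0.1745]
Step 17: x=[4.0966] v=[-0.0714]
Step 18: x=[4.1068] v=[0.0340]
First v>=0 after going negative at step 18, time=5.4000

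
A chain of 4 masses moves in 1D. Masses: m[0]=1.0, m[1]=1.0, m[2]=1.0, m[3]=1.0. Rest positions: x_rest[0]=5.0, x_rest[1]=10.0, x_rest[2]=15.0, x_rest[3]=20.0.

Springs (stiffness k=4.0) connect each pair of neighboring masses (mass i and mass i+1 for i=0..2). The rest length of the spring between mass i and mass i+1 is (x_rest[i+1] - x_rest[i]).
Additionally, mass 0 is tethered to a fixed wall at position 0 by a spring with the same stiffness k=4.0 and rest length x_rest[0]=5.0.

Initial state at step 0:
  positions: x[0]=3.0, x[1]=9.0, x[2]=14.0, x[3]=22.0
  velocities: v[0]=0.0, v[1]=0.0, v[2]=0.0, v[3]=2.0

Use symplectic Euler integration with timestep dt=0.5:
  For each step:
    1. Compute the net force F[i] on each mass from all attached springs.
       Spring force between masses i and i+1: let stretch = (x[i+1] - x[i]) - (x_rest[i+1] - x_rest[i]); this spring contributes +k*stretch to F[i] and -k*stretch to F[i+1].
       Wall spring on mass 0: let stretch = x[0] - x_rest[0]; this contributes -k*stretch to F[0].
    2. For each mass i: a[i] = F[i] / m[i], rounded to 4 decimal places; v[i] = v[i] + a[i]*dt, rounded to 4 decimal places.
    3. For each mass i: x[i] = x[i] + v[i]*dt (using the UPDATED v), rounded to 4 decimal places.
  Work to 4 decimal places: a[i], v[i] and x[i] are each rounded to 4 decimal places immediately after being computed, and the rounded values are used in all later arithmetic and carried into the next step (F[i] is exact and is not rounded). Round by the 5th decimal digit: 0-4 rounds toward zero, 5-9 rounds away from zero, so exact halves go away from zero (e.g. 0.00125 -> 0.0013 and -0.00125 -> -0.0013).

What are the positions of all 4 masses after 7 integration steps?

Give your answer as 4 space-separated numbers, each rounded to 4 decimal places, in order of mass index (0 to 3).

Step 0: x=[3.0000 9.0000 14.0000 22.0000] v=[0.0000 0.0000 0.0000 2.0000]
Step 1: x=[6.0000 8.0000 17.0000 20.0000] v=[6.0000 -2.0000 6.0000 -4.0000]
Step 2: x=[5.0000 14.0000 14.0000 20.0000] v=[-2.0000 12.0000 -6.0000 0.0000]
Step 3: x=[8.0000 11.0000 17.0000 19.0000] v=[6.0000 -6.0000 6.0000 -2.0000]
Step 4: x=[6.0000 11.0000 16.0000 21.0000] v=[-4.0000 0.0000 -2.0000 4.0000]
Step 5: x=[3.0000 11.0000 15.0000 23.0000] v=[-6.0000 0.0000 -2.0000 4.0000]
Step 6: x=[5.0000 7.0000 18.0000 22.0000] v=[4.0000 -8.0000 6.0000 -2.0000]
Step 7: x=[4.0000 12.0000 14.0000 22.0000] v=[-2.0000 10.0000 -8.0000 0.0000]

Answer: 4.0000 12.0000 14.0000 22.0000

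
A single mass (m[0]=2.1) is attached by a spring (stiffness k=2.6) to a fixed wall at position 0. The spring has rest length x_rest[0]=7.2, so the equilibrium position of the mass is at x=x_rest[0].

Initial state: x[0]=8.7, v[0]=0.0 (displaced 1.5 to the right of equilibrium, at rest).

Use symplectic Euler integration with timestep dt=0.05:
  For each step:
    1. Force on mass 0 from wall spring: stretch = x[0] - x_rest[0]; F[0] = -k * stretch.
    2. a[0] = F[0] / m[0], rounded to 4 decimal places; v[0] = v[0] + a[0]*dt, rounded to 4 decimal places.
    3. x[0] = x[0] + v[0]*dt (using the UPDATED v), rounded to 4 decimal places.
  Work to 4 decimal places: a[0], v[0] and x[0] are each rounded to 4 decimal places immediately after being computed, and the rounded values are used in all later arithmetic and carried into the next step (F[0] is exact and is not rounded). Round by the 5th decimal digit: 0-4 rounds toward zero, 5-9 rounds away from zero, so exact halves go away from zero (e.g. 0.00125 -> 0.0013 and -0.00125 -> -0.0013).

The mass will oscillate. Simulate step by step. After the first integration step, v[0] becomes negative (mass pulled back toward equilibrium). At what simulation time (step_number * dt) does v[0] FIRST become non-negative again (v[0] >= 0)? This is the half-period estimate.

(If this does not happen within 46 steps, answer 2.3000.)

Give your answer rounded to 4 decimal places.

Answer: 2.3000

Derivation:
Step 0: x=[8.7000] v=[0.0000]
Step 1: x=[8.6954] v=[-0.0929]
Step 2: x=[8.6861] v=[-0.1855]
Step 3: x=[8.6722] v=[-0.2775]
Step 4: x=[8.6538] v=[-0.3686]
Step 5: x=[8.6309] v=[-0.4586]
Step 6: x=[8.6035] v=[-0.5472]
Step 7: x=[8.5718] v=[-0.6341]
Step 8: x=[8.5359] v=[-0.7190]
Step 9: x=[8.4958] v=[-0.8017]
Step 10: x=[8.4517] v=[-0.8819]
Step 11: x=[8.4037] v=[-0.9594]
Step 12: x=[8.3520] v=[-1.0339]
Step 13: x=[8.2967] v=[-1.1052]
Step 14: x=[8.2380] v=[-1.1731]
Step 15: x=[8.1761] v=[-1.2374]
Step 16: x=[8.1112] v=[-1.2978]
Step 17: x=[8.0435] v=[-1.3542]
Step 18: x=[7.9732] v=[-1.4064]
Step 19: x=[7.9005] v=[-1.4543]
Step 20: x=[7.8256] v=[-1.4977]
Step 21: x=[7.7488] v=[-1.5364]
Step 22: x=[7.6703] v=[-1.5704]
Step 23: x=[7.5903] v=[-1.5995]
Step 24: x=[7.5091] v=[-1.6237]
Step 25: x=[7.4270] v=[-1.6428]
Step 26: x=[7.3442] v=[-1.6569]
Step 27: x=[7.2609] v=[-1.6658]
Step 28: x=[7.1774] v=[-1.6696]
Step 29: x=[7.0940] v=[-1.6682]
Step 30: x=[7.0109] v=[-1.6616]
Step 31: x=[6.9284] v=[-1.6499]
Step 32: x=[6.8467] v=[-1.6331]
Step 33: x=[6.7661] v=[-1.6112]
Step 34: x=[6.6869] v=[-1.5843]
Step 35: x=[6.6093] v=[-1.5525]
Step 36: x=[6.5335] v=[-1.5159]
Step 37: x=[6.4598] v=[-1.4746]
Step 38: x=[6.3884] v=[-1.4288]
Step 39: x=[6.3195] v=[-1.3786]
Step 40: x=[6.2533] v=[-1.3241]
Step 41: x=[6.1900] v=[-1.2655]
Step 42: x=[6.1299] v=[-1.2030]
Step 43: x=[6.0731] v=[-1.1368]
Step 44: x=[6.0198] v=[-1.0670]
Step 45: x=[5.9701] v=[-0.9939]
Step 46: x=[5.9242] v=[-0.9178]
v[0] did not become non-negative within 46 steps; using fallback time=2.3000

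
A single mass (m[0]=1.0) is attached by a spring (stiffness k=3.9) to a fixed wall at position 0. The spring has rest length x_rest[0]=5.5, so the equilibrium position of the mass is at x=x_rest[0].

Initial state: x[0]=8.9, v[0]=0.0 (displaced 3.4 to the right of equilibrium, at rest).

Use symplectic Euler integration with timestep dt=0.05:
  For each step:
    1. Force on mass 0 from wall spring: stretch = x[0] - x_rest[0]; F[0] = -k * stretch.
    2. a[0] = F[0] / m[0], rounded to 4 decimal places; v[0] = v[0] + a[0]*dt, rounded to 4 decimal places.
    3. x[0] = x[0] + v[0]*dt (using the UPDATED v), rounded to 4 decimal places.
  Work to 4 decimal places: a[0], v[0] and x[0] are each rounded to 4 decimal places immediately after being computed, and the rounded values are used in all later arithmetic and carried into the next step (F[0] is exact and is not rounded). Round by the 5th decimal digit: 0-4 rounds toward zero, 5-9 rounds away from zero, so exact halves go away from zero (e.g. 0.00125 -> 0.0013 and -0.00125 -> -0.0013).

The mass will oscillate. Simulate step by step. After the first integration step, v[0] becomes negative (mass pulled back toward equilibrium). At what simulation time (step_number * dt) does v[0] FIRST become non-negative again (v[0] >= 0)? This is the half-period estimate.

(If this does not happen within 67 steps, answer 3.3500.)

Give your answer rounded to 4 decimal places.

Answer: 1.6000

Derivation:
Step 0: x=[8.9000] v=[0.0000]
Step 1: x=[8.8669] v=[-0.6630]
Step 2: x=[8.8009] v=[-1.3195]
Step 3: x=[8.7027] v=[-1.9632]
Step 4: x=[8.5733] v=[-2.5877]
Step 5: x=[8.4140] v=[-3.1870]
Step 6: x=[8.2262] v=[-3.7552]
Step 7: x=[8.0119] v=[-4.2868]
Step 8: x=[7.7731] v=[-4.7766]
Step 9: x=[7.5121] v=[-5.2199]
Step 10: x=[7.2315] v=[-5.6123]
Step 11: x=[6.9340] v=[-5.9499]
Step 12: x=[6.6225] v=[-6.2295]
Step 13: x=[6.3001] v=[-6.4484]
Step 14: x=[5.9699] v=[-6.6044]
Step 15: x=[5.6351] v=[-6.6960]
Step 16: x=[5.2990] v=[-6.7223]
Step 17: x=[4.9648] v=[-6.6831]
Step 18: x=[4.6359] v=[-6.5787]
Step 19: x=[4.3154] v=[-6.4102]
Step 20: x=[4.0064] v=[-6.1792]
Step 21: x=[3.7120] v=[-5.8880]
Step 22: x=[3.4350] v=[-5.5393]
Step 23: x=[3.1782] v=[-5.1366]
Step 24: x=[2.9440] v=[-4.6839]
Step 25: x=[2.7347] v=[-4.1855]
Step 26: x=[2.5524] v=[-3.6463]
Step 27: x=[2.3988] v=[-3.0715]
Step 28: x=[2.2755] v=[-2.4668]
Step 29: x=[2.1836] v=[-1.8380]
Step 30: x=[2.1240] v=[-1.1913]
Step 31: x=[2.0974] v=[-0.5330]
Step 32: x=[2.1039] v=[0.1305]
First v>=0 after going negative at step 32, time=1.6000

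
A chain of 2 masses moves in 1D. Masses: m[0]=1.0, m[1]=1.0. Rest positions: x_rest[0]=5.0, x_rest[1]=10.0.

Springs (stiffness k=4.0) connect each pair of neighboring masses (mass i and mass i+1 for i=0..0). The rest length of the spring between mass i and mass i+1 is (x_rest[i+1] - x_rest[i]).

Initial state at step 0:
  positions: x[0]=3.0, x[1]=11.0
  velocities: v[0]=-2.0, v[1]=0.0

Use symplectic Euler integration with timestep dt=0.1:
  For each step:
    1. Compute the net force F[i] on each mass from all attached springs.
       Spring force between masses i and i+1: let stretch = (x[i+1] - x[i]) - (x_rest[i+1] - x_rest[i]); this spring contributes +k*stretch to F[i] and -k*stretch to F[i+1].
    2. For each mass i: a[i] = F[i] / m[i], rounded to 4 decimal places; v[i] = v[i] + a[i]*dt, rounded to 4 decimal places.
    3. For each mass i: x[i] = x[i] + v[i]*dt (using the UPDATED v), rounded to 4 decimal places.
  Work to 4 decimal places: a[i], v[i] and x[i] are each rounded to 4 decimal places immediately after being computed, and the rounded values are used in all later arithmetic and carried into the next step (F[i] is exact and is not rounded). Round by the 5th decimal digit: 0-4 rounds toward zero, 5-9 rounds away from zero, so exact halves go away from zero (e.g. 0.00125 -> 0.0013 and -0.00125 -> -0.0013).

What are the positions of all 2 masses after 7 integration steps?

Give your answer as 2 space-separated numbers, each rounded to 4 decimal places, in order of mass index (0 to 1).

Answer: 4.2752 8.3249

Derivation:
Step 0: x=[3.0000 11.0000] v=[-2.0000 0.0000]
Step 1: x=[2.9200 10.8800] v=[-0.8000 -1.2000]
Step 2: x=[2.9584 10.6416] v=[0.3840 -2.3840]
Step 3: x=[3.1041 10.2959] v=[1.4573 -3.4573]
Step 4: x=[3.3375 9.8625] v=[2.3340 -4.3340]
Step 5: x=[3.6319 9.3681] v=[2.9440 -4.9440]
Step 6: x=[3.9558 8.8443] v=[3.2385 -5.2385]
Step 7: x=[4.2752 8.3249] v=[3.1939 -5.1939]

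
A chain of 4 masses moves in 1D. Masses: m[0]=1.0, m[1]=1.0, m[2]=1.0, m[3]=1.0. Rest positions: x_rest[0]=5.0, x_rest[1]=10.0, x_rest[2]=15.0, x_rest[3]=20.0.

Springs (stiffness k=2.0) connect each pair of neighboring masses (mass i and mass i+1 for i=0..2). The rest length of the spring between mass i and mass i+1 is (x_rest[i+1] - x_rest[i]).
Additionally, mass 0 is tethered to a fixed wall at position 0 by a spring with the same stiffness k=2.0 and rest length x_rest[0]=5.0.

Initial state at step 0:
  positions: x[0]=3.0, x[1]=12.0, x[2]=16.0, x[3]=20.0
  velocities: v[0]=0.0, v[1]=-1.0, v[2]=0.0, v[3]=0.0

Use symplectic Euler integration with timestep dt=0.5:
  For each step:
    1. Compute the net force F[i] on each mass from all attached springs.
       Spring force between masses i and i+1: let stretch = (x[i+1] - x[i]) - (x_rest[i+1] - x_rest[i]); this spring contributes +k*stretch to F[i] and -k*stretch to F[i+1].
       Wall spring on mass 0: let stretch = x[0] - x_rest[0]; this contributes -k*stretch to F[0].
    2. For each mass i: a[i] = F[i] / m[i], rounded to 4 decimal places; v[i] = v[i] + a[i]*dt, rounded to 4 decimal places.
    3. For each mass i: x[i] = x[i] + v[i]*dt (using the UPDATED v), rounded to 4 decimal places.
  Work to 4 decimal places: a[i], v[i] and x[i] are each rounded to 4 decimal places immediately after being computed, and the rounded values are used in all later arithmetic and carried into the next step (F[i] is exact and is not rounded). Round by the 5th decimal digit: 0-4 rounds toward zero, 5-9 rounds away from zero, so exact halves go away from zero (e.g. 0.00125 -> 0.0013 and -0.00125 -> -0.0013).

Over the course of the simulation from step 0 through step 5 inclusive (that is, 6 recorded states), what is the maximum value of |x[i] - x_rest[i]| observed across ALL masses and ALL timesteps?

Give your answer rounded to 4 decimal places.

Step 0: x=[3.0000 12.0000 16.0000 20.0000] v=[0.0000 -1.0000 0.0000 0.0000]
Step 1: x=[6.0000 9.0000 16.0000 20.5000] v=[6.0000 -6.0000 0.0000 1.0000]
Step 2: x=[7.5000 8.0000 14.7500 21.2500] v=[3.0000 -2.0000 -2.5000 1.5000]
Step 3: x=[5.5000 10.1250 13.3750 21.2500] v=[-4.0000 4.2500 -2.7500 0.0000]
Step 4: x=[3.0625 11.5625 14.3125 19.8125] v=[-4.8750 2.8750 1.8750 -2.8750]
Step 5: x=[3.3438 10.1250 16.6250 18.1250] v=[0.5625 -2.8750 4.6250 -3.3750]
Max displacement = 2.5000

Answer: 2.5000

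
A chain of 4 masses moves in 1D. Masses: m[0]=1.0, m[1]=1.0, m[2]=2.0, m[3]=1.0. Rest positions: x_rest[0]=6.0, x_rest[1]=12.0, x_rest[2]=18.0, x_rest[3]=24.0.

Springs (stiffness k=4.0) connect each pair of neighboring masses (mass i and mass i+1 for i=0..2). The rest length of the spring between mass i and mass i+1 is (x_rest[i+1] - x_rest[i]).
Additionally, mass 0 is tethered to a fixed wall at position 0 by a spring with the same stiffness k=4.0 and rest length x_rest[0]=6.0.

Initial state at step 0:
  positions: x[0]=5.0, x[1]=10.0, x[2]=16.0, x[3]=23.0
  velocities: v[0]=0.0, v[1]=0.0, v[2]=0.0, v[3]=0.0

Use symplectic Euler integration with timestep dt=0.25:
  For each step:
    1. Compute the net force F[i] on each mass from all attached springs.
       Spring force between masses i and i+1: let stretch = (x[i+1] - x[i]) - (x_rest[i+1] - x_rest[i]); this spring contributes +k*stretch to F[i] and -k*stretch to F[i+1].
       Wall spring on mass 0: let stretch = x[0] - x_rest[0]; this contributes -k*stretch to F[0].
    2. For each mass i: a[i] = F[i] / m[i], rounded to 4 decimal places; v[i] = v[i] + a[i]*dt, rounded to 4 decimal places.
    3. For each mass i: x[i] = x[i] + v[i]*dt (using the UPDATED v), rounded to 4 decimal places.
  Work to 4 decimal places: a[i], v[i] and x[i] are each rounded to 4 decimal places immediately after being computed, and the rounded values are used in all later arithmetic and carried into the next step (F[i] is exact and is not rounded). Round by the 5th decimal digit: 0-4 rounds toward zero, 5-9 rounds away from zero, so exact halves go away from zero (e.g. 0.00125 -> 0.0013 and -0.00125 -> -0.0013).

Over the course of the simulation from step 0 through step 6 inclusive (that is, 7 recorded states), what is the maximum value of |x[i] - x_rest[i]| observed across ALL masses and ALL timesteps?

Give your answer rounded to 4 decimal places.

Step 0: x=[5.0000 10.0000 16.0000 23.0000] v=[0.0000 0.0000 0.0000 0.0000]
Step 1: x=[5.0000 10.2500 16.1250 22.7500] v=[0.0000 1.0000 0.5000 -1.0000]
Step 2: x=[5.0625 10.6563 16.3438 22.3438] v=[0.2500 1.6250 0.8750 -1.6250]
Step 3: x=[5.2578 11.0860 16.6016 21.9376] v=[0.7813 1.7187 1.0313 -1.6250]
Step 4: x=[5.5957 11.4375 16.8370 21.6974] v=[1.3517 1.4061 0.9415 -0.9610]
Step 5: x=[5.9952 11.6785 17.0050 21.7421] v=[1.5978 0.9638 0.6720 0.1786]
Step 6: x=[6.3167 11.8303 17.0993 22.1025] v=[1.2859 0.6070 0.3773 1.4415]
Max displacement = 2.3026

Answer: 2.3026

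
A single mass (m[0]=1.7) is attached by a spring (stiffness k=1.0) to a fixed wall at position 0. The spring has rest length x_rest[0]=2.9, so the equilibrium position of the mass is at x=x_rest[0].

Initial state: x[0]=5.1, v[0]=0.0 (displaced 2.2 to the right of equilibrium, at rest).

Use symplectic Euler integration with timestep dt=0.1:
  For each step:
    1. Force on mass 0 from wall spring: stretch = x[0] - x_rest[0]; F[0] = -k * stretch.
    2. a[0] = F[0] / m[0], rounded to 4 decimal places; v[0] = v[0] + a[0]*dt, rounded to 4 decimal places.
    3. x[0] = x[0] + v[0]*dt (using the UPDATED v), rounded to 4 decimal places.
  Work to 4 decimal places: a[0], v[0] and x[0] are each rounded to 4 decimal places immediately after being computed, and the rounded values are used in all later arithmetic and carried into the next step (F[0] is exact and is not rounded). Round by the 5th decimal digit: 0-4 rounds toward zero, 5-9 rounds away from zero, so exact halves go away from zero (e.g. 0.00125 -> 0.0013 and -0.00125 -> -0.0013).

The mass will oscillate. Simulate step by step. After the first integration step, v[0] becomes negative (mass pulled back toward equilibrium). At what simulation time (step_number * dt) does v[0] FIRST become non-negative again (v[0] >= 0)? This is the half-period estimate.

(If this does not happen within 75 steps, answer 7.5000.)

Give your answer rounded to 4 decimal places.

Answer: 4.1000

Derivation:
Step 0: x=[5.1000] v=[0.0000]
Step 1: x=[5.0871] v=[-0.1294]
Step 2: x=[5.0613] v=[-0.2581]
Step 3: x=[5.0228] v=[-0.3852]
Step 4: x=[4.9718] v=[-0.5101]
Step 5: x=[4.9086] v=[-0.6320]
Step 6: x=[4.8336] v=[-0.7502]
Step 7: x=[4.7472] v=[-0.8639]
Step 8: x=[4.6499] v=[-0.9726]
Step 9: x=[4.5424] v=[-1.0755]
Step 10: x=[4.4252] v=[-1.1721]
Step 11: x=[4.2990] v=[-1.2618]
Step 12: x=[4.1646] v=[-1.3441]
Step 13: x=[4.0228] v=[-1.4185]
Step 14: x=[3.8743] v=[-1.4846]
Step 15: x=[3.7201] v=[-1.5419]
Step 16: x=[3.5611] v=[-1.5901]
Step 17: x=[3.3982] v=[-1.6290]
Step 18: x=[3.2324] v=[-1.6583]
Step 19: x=[3.0646] v=[-1.6779]
Step 20: x=[2.8958] v=[-1.6876]
Step 21: x=[2.7271] v=[-1.6874]
Step 22: x=[2.5594] v=[-1.6772]
Step 23: x=[2.3937] v=[-1.6572]
Step 24: x=[2.2310] v=[-1.6274]
Step 25: x=[2.0722] v=[-1.5881]
Step 26: x=[1.9183] v=[-1.5394]
Step 27: x=[1.7701] v=[-1.4817]
Step 28: x=[1.6286] v=[-1.4152]
Step 29: x=[1.4946] v=[-1.3404]
Step 30: x=[1.3688] v=[-1.2577]
Step 31: x=[1.2520] v=[-1.1676]
Step 32: x=[1.1449] v=[-1.0707]
Step 33: x=[1.0482] v=[-0.9675]
Step 34: x=[0.9623] v=[-0.8586]
Step 35: x=[0.8878] v=[-0.7446]
Step 36: x=[0.8252] v=[-0.6262]
Step 37: x=[0.7748] v=[-0.5042]
Step 38: x=[0.7369] v=[-0.3792]
Step 39: x=[0.7117] v=[-0.2520]
Step 40: x=[0.6994] v=[-0.1233]
Step 41: x=[0.7000] v=[0.0062]
First v>=0 after going negative at step 41, time=4.1000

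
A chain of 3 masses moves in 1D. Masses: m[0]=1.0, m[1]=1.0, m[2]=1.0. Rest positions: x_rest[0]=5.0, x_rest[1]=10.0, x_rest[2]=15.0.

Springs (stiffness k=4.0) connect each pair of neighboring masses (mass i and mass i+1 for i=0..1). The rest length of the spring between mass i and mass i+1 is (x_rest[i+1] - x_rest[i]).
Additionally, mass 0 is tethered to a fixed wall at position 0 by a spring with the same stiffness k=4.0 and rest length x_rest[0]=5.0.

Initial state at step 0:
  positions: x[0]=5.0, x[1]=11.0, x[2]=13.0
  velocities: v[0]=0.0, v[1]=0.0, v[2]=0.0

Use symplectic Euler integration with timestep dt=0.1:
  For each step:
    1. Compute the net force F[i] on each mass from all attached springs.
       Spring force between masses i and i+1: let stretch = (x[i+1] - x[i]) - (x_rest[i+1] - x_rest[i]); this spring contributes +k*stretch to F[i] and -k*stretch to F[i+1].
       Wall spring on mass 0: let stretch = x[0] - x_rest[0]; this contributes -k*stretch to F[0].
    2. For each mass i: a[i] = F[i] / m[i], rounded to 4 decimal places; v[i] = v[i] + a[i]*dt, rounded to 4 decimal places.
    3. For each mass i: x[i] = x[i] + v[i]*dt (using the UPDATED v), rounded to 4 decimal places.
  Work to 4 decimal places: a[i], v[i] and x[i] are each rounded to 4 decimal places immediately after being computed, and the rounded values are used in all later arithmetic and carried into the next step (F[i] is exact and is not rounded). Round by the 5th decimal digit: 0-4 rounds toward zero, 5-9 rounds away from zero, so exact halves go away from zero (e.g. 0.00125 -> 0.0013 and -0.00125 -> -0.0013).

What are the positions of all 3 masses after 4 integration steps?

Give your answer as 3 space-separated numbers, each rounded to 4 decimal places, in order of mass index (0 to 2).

Answer: 5.2665 9.6717 14.0404

Derivation:
Step 0: x=[5.0000 11.0000 13.0000] v=[0.0000 0.0000 0.0000]
Step 1: x=[5.0400 10.8400 13.1200] v=[0.4000 -1.6000 1.2000]
Step 2: x=[5.1104 10.5392 13.3488] v=[0.7040 -3.0080 2.2880]
Step 3: x=[5.1935 10.1336 13.6652] v=[0.8314 -4.0557 3.1642]
Step 4: x=[5.2665 9.6717 14.0404] v=[0.7300 -4.6191 3.7516]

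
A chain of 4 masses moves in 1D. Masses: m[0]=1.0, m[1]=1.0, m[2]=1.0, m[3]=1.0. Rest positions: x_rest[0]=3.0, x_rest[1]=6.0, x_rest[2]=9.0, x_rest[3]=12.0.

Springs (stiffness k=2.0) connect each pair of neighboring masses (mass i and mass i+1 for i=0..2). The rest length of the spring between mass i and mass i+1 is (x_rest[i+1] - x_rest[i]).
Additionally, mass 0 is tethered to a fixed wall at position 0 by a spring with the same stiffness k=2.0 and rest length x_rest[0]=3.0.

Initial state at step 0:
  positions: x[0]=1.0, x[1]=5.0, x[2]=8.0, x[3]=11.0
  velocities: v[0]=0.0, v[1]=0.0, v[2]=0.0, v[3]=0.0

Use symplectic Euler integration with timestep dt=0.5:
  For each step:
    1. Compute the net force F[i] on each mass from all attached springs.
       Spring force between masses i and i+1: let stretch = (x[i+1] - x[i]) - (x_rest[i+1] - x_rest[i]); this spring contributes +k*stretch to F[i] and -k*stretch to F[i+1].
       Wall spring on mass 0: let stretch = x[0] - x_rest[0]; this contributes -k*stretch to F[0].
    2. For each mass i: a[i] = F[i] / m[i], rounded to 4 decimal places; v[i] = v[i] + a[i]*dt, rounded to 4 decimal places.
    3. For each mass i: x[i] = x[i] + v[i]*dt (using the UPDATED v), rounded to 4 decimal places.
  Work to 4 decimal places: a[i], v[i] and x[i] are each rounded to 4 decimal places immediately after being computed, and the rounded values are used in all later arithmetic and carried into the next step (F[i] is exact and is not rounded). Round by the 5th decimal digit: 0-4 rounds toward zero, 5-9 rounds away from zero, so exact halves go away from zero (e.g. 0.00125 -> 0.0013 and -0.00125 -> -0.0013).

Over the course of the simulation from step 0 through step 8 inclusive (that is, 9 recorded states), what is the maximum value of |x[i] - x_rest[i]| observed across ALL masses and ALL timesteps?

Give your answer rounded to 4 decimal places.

Answer: 2.0235

Derivation:
Step 0: x=[1.0000 5.0000 8.0000 11.0000] v=[0.0000 0.0000 0.0000 0.0000]
Step 1: x=[2.5000 4.5000 8.0000 11.0000] v=[3.0000 -1.0000 0.0000 0.0000]
Step 2: x=[3.7500 4.7500 7.7500 11.0000] v=[2.5000 0.5000 -0.5000 0.0000]
Step 3: x=[3.6250 6.0000 7.6250 10.8750] v=[-0.2500 2.5000 -0.2500 -0.2500]
Step 4: x=[2.8750 6.8750 8.3125 10.6250] v=[-1.5000 1.7500 1.3750 -0.5000]
Step 5: x=[2.6875 6.4688 9.4375 10.7188] v=[-0.3750 -0.8125 2.2500 0.1875]
Step 6: x=[3.0469 5.6563 9.7188 11.6719] v=[0.7188 -1.6251 0.5626 1.9062]
Step 7: x=[3.1876 5.5703 8.9454 13.1485] v=[0.2813 -0.1720 -1.5468 2.9531]
Step 8: x=[2.9258 5.9805 8.5860 14.0235] v=[-0.5236 0.8204 -0.7188 1.7500]
Max displacement = 2.0235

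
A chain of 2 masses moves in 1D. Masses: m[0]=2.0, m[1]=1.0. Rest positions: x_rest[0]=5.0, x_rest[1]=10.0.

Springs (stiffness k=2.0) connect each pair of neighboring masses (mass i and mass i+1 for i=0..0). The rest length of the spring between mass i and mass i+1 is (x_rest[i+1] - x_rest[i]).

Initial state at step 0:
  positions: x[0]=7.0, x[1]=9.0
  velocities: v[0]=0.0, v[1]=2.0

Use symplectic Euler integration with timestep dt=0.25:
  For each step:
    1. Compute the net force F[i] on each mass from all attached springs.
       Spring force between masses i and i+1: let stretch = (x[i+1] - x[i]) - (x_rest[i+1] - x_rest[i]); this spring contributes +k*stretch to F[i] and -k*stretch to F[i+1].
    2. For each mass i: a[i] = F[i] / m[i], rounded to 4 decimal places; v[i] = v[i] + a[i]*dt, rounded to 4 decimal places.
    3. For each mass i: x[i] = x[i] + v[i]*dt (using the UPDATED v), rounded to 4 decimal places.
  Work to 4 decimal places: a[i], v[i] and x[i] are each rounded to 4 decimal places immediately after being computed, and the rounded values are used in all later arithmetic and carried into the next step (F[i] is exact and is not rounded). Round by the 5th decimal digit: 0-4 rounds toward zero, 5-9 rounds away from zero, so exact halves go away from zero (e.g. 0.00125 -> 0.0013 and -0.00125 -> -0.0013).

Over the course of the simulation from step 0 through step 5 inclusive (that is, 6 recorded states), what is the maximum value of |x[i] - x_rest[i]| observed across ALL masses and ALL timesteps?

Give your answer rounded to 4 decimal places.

Step 0: x=[7.0000 9.0000] v=[0.0000 2.0000]
Step 1: x=[6.8125 9.8750] v=[-0.7500 3.5000]
Step 2: x=[6.5039 10.9922] v=[-1.2344 4.4688]
Step 3: x=[6.1633 12.1734] v=[-1.3623 4.7247]
Step 4: x=[5.8859 13.2283] v=[-1.1098 4.2197]
Step 5: x=[5.7549 13.9904] v=[-0.5242 3.0485]
Max displacement = 3.9904

Answer: 3.9904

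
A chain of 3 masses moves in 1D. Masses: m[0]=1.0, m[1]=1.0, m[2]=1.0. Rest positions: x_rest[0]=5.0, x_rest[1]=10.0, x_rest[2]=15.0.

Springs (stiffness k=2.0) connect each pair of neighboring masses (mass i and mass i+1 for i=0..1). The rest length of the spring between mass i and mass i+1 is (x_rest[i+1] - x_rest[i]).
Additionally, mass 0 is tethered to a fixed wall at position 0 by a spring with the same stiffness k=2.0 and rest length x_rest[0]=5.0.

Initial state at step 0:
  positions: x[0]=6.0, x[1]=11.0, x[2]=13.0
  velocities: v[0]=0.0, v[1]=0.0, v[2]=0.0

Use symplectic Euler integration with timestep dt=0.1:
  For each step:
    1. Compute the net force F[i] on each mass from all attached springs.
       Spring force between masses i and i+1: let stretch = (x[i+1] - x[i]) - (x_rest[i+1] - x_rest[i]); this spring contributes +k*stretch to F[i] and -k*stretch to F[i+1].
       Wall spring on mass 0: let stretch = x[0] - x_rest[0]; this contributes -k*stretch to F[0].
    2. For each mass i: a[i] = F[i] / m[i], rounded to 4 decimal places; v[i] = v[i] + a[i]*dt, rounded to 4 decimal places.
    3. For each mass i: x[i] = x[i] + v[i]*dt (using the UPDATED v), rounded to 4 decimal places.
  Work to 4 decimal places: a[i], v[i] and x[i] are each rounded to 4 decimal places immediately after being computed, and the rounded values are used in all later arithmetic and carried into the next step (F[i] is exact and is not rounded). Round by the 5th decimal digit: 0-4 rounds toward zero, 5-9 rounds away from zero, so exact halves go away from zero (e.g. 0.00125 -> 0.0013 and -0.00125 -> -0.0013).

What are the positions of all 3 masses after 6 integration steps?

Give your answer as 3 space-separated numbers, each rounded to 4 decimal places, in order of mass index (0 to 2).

Answer: 5.5584 9.9490 14.1012

Derivation:
Step 0: x=[6.0000 11.0000 13.0000] v=[0.0000 0.0000 0.0000]
Step 1: x=[5.9800 10.9400 13.0600] v=[-0.2000 -0.6000 0.6000]
Step 2: x=[5.9396 10.8232 13.1776] v=[-0.4040 -1.1680 1.1760]
Step 3: x=[5.8781 10.6558 13.3481] v=[-0.6152 -1.6738 1.7051]
Step 4: x=[5.7946 10.4467 13.5648] v=[-0.8353 -2.0909 2.1666]
Step 5: x=[5.6882 10.2069 13.8191] v=[-1.0638 -2.3977 2.5430]
Step 6: x=[5.5584 9.9490 14.1012] v=[-1.2977 -2.5790 2.8206]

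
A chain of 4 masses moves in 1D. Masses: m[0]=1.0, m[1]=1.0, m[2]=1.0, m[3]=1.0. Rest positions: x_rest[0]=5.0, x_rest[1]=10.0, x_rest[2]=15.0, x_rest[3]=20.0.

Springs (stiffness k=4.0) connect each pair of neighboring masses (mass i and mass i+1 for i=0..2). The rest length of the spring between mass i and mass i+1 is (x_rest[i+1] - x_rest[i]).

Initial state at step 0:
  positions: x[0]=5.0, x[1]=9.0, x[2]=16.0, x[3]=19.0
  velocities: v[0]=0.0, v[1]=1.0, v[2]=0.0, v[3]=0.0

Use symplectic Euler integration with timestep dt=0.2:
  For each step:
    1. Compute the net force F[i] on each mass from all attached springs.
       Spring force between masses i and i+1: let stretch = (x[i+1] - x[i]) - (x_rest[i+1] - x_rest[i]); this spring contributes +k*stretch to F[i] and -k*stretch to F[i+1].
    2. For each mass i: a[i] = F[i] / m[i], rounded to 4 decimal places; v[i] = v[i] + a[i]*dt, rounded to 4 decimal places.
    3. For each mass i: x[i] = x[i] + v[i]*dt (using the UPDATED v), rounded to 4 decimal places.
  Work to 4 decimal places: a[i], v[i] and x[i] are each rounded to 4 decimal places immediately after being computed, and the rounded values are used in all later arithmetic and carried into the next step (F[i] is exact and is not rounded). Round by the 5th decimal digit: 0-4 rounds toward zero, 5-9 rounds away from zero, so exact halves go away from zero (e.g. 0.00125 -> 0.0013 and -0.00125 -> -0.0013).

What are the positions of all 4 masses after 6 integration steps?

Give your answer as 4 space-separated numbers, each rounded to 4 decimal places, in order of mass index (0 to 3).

Answer: 5.5219 9.4876 15.1238 20.0667

Derivation:
Step 0: x=[5.0000 9.0000 16.0000 19.0000] v=[0.0000 1.0000 0.0000 0.0000]
Step 1: x=[4.8400 9.6800 15.3600 19.3200] v=[-0.8000 3.4000 -3.2000 1.6000]
Step 2: x=[4.6544 10.4944 14.4448 19.8064] v=[-0.9280 4.0720 -4.5760 2.4320]
Step 3: x=[4.6032 11.0065 13.7554 20.2349] v=[-0.2560 2.5603 -3.4470 2.1427]
Step 4: x=[4.7765 10.9339 13.6629 20.4267] v=[0.8666 -0.3632 -0.4625 0.9591]
Step 5: x=[5.1350 10.3127 14.2160 20.3363] v=[1.7925 -3.1059 2.7653 -0.4519]
Step 6: x=[5.5219 9.4876 15.1238 20.0667] v=[1.9347 -4.1254 4.5389 -1.3481]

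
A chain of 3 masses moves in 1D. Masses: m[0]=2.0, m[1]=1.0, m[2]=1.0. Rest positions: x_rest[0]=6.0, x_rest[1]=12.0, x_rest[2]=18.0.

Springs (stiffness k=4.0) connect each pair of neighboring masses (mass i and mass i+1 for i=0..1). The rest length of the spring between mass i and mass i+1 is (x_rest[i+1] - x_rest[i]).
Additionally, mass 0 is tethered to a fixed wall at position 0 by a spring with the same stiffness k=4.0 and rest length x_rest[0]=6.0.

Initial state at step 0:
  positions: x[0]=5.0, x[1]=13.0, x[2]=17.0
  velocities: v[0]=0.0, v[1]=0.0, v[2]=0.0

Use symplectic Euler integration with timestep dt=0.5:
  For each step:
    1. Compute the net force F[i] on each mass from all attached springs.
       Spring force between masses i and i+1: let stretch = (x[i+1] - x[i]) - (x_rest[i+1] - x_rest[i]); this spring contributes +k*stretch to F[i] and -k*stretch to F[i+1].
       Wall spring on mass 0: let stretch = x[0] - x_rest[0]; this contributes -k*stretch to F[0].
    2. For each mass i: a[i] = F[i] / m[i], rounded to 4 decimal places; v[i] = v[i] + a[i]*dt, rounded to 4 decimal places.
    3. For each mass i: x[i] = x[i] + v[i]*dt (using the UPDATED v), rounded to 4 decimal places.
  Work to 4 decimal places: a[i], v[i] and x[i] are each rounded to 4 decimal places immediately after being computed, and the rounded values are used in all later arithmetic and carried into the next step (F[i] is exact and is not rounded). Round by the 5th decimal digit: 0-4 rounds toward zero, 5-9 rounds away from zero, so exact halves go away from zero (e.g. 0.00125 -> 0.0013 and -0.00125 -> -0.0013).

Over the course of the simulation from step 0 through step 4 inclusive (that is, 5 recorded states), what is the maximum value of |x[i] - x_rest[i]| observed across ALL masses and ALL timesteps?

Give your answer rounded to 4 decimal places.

Step 0: x=[5.0000 13.0000 17.0000] v=[0.0000 0.0000 0.0000]
Step 1: x=[6.5000 9.0000 19.0000] v=[3.0000 -8.0000 4.0000]
Step 2: x=[6.0000 12.5000 17.0000] v=[-1.0000 7.0000 -4.0000]
Step 3: x=[5.7500 14.0000 16.5000] v=[-0.5000 3.0000 -1.0000]
Step 4: x=[6.7500 9.7500 19.5000] v=[2.0000 -8.5000 6.0000]
Max displacement = 3.0000

Answer: 3.0000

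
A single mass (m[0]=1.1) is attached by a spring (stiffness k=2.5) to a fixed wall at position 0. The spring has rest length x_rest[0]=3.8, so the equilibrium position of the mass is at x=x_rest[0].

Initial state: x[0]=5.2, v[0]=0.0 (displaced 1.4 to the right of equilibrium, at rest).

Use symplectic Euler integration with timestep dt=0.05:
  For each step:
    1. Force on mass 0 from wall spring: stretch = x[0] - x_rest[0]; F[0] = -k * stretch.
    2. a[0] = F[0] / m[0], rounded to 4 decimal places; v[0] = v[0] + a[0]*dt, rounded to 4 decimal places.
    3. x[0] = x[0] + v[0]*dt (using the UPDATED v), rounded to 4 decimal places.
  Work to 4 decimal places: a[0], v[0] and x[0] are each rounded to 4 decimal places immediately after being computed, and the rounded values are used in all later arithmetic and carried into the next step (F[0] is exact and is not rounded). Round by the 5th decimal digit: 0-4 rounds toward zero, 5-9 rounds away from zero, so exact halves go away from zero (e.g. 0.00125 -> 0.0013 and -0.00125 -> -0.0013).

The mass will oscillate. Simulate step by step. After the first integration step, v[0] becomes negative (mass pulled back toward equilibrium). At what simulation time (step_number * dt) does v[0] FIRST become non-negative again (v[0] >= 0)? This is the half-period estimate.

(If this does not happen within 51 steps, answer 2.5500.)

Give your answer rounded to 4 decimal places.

Answer: 2.1000

Derivation:
Step 0: x=[5.2000] v=[0.0000]
Step 1: x=[5.1920] v=[-0.1591]
Step 2: x=[5.1761] v=[-0.3173]
Step 3: x=[5.1524] v=[-0.4737]
Step 4: x=[5.1210] v=[-0.6274]
Step 5: x=[5.0821] v=[-0.7775]
Step 6: x=[5.0359] v=[-0.9232]
Step 7: x=[4.9827] v=[-1.0636]
Step 8: x=[4.9228] v=[-1.1980]
Step 9: x=[4.8565] v=[-1.3256]
Step 10: x=[4.7842] v=[-1.4457]
Step 11: x=[4.7063] v=[-1.5575]
Step 12: x=[4.6233] v=[-1.6605]
Step 13: x=[4.5356] v=[-1.7541]
Step 14: x=[4.4437] v=[-1.8377]
Step 15: x=[4.3482] v=[-1.9109]
Step 16: x=[4.2495] v=[-1.9732]
Step 17: x=[4.1483] v=[-2.0243]
Step 18: x=[4.0451] v=[-2.0639]
Step 19: x=[3.9405] v=[-2.0918]
Step 20: x=[3.8351] v=[-2.1078]
Step 21: x=[3.7295] v=[-2.1118]
Step 22: x=[3.6243] v=[-2.1038]
Step 23: x=[3.5201] v=[-2.0838]
Step 24: x=[3.4175] v=[-2.0520]
Step 25: x=[3.3171] v=[-2.0085]
Step 26: x=[3.2194] v=[-1.9536]
Step 27: x=[3.1250] v=[-1.8876]
Step 28: x=[3.0345] v=[-1.8109]
Step 29: x=[2.9483] v=[-1.7239]
Step 30: x=[2.8669] v=[-1.6271]
Step 31: x=[2.7908] v=[-1.5211]
Step 32: x=[2.7205] v=[-1.4064]
Step 33: x=[2.6563] v=[-1.2837]
Step 34: x=[2.5986] v=[-1.1537]
Step 35: x=[2.5477] v=[-1.0172]
Step 36: x=[2.5040] v=[-0.8749]
Step 37: x=[2.4676] v=[-0.7276]
Step 38: x=[2.4388] v=[-0.5762]
Step 39: x=[2.4177] v=[-0.4215]
Step 40: x=[2.4045] v=[-0.2644]
Step 41: x=[2.3992] v=[-0.1058]
Step 42: x=[2.4019] v=[0.0534]
First v>=0 after going negative at step 42, time=2.1000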